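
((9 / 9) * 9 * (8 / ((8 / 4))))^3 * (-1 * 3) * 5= -699840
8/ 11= 0.73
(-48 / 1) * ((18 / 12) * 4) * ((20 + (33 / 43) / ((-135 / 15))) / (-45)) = 127.45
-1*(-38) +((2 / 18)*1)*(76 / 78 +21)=14195 / 351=40.44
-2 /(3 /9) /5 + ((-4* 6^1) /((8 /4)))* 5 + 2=-296 /5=-59.20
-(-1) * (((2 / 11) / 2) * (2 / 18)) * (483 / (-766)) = -161 / 25278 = -0.01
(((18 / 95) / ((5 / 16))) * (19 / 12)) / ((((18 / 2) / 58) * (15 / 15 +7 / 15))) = 232 / 55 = 4.22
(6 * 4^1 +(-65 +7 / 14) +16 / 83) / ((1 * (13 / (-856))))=2863748 / 1079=2654.08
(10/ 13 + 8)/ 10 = 57/ 65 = 0.88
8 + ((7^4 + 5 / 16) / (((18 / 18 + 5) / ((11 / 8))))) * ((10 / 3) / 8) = 242987 / 1024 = 237.29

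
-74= -74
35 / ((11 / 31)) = 1085 / 11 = 98.64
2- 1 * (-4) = 6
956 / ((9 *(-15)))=-956 / 135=-7.08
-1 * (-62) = 62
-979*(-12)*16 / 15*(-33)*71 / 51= -48934336 / 85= -575698.07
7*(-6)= -42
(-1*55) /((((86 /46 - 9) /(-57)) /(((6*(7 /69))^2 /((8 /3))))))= -460845 /7544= -61.09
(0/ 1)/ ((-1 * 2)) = 0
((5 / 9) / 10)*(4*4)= 8 / 9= 0.89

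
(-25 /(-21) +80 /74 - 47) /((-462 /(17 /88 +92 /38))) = 25318289 /100034088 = 0.25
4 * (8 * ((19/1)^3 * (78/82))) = 8560032/41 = 208781.27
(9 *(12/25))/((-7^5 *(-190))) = 0.00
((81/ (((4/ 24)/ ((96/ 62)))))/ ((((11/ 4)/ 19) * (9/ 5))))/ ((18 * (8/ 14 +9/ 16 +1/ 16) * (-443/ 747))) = -2289047040/ 10121221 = -226.16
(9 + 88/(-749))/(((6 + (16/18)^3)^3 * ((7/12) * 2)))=7732525539951/305780826342404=0.03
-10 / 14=-5 / 7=-0.71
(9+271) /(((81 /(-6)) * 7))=-80 /27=-2.96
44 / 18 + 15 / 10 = 71 / 18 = 3.94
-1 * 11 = -11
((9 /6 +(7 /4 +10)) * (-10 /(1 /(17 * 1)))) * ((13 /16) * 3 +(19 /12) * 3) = -518075 /32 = -16189.84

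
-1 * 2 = -2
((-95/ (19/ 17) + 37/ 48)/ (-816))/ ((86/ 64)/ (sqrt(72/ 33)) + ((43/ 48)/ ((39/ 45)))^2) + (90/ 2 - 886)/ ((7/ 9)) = -367952246908/ 340401999 - 230944246 *sqrt(66)/ 6273122553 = -1081.23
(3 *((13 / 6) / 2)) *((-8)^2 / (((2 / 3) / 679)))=211848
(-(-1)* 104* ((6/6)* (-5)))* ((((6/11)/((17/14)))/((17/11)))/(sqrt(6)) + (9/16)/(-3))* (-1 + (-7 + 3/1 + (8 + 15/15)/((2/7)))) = 10335/4-192920* sqrt(6)/289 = 948.61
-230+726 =496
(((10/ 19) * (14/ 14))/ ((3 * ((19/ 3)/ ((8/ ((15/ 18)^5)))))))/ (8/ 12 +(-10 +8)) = -93312/ 225625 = -0.41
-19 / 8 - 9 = -91 / 8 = -11.38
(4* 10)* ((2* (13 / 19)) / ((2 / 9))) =4680 / 19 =246.32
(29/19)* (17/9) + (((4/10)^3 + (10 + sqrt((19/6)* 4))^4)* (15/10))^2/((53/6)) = 54027466688* sqrt(114)/3975 + 20657332145510369/141609375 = 290996333.84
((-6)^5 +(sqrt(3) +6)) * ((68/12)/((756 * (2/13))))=-40885/108 +221 * sqrt(3)/4536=-378.48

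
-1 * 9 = -9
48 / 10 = 24 / 5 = 4.80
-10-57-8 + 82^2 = 6649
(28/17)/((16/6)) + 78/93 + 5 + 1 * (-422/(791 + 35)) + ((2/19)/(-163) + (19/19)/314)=629466277289/105828228079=5.95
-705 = -705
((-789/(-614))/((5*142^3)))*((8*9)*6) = 0.00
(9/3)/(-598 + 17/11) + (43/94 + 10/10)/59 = 238613/12129102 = 0.02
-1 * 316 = -316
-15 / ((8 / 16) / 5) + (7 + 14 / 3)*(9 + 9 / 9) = -100 / 3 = -33.33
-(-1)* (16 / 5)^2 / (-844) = -64 / 5275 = -0.01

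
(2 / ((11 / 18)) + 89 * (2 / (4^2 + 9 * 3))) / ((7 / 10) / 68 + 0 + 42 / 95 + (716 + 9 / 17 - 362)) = 9059504 / 433870129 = 0.02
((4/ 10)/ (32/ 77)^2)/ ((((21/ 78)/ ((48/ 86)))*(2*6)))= 0.40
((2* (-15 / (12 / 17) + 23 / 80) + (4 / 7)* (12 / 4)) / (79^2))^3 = -1427248046979 / 5336255823596992000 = -0.00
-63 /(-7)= 9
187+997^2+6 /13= 12924554 /13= 994196.46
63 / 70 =9 / 10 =0.90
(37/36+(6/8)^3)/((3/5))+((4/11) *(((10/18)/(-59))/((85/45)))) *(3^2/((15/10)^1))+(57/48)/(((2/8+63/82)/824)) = 3067098515681/3183859008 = 963.33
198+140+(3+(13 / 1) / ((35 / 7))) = 1718 / 5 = 343.60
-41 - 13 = -54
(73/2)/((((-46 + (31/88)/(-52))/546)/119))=-10852217376/210527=-51547.87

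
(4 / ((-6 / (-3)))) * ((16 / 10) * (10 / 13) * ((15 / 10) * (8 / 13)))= 2.27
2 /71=0.03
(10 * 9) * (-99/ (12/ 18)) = -13365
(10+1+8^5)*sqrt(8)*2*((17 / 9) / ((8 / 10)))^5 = 145442164384375*sqrt(2) / 15116544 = 13606700.14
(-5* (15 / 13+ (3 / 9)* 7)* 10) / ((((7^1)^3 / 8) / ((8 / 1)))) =-435200 / 13377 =-32.53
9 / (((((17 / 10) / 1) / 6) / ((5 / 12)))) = 225 / 17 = 13.24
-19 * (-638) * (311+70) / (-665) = -243078 / 35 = -6945.09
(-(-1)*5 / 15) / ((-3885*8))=-1 / 93240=-0.00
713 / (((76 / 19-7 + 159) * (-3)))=-1.52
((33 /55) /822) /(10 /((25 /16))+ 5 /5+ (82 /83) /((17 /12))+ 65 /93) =0.00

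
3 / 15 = 1 / 5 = 0.20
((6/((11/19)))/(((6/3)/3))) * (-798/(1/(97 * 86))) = -103484785.09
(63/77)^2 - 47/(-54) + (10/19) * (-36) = -2161081/124146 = -17.41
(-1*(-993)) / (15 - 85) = -14.19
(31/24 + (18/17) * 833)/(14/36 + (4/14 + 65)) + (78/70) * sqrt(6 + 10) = 4148973/231700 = 17.91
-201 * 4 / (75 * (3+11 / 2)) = -536 / 425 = -1.26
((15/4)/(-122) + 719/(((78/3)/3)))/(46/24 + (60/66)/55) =42.90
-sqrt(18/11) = -3 * sqrt(22)/11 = -1.28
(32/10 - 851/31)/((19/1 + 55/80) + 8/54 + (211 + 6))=-1623888/15858515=-0.10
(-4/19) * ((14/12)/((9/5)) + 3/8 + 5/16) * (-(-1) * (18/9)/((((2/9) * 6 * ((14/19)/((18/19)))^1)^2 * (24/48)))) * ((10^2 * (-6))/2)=1168425/3724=313.76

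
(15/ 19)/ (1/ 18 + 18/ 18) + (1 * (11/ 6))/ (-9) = 10609/ 19494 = 0.54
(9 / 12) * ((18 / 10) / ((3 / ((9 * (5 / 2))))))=81 / 8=10.12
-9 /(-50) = 9 /50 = 0.18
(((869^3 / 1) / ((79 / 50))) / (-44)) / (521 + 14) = -3775805 / 214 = -17643.95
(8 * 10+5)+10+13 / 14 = 1343 / 14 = 95.93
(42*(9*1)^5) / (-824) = -1240029 / 412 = -3009.78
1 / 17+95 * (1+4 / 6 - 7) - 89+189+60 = -17677 / 51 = -346.61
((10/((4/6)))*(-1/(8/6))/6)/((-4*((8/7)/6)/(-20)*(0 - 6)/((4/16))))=525/256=2.05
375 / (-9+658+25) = 0.56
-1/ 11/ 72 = -1/ 792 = -0.00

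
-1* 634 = -634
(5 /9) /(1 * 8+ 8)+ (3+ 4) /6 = 173 /144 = 1.20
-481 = -481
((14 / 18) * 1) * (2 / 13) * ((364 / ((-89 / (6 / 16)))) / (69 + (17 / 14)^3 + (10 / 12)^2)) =-403368 / 157119799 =-0.00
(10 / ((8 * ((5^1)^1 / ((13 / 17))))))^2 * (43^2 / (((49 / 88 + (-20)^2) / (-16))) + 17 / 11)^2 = 132856624707730729 / 695179244527504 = 191.11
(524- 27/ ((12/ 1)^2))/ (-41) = -8381/ 656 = -12.78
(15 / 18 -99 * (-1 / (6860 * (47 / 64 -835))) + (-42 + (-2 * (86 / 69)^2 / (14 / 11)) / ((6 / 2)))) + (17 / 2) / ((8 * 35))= -175569978622921 / 4185215857872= -41.95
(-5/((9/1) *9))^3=-125/531441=-0.00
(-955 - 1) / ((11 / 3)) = -2868 / 11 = -260.73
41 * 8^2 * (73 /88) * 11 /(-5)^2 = 23944 /25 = 957.76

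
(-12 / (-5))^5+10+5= 295707 / 3125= 94.63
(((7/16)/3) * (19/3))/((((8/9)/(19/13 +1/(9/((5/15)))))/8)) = 34979/2808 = 12.46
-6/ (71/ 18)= -108/ 71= -1.52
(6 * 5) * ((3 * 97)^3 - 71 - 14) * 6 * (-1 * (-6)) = 26613452880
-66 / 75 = -22 / 25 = -0.88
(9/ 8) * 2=9/ 4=2.25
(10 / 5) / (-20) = -1 / 10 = -0.10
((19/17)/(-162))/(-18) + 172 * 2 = 17052787/49572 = 344.00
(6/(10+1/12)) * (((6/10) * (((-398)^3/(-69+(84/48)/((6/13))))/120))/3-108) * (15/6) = 2117494512/946825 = 2236.42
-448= -448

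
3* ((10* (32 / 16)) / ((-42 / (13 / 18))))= -65 / 63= -1.03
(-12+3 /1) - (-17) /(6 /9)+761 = 1555 /2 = 777.50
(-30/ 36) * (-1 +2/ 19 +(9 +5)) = -415/ 38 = -10.92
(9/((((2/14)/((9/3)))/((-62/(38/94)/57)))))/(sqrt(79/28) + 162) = -832727952/265245833 + 367164* sqrt(553)/265245833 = -3.11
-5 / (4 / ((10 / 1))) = -25 / 2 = -12.50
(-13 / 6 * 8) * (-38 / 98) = 988 / 147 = 6.72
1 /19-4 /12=-16 /57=-0.28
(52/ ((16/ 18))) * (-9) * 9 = -9477/ 2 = -4738.50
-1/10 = -0.10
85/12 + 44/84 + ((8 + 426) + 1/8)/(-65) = 3379/3640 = 0.93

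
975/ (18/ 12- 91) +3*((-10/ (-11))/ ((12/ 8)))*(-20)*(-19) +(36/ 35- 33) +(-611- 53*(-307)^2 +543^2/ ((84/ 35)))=-1343099928799/ 275660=-4872306.21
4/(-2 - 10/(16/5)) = -32/41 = -0.78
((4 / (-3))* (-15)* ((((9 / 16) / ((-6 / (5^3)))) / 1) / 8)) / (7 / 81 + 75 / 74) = -5619375 / 210976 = -26.64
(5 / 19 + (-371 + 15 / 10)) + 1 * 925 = 555.76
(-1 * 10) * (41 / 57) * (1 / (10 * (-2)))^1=41 / 114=0.36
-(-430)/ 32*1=215/ 16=13.44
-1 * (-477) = 477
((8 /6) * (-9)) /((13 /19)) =-228 /13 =-17.54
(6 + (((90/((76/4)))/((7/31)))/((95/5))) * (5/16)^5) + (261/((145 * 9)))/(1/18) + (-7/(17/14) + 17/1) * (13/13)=2346725546171/112614440960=20.84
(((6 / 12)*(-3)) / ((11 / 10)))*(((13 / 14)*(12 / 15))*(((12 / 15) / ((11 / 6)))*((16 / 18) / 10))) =-832 / 21175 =-0.04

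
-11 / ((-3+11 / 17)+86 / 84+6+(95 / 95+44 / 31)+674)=-243474 / 15075251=-0.02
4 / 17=0.24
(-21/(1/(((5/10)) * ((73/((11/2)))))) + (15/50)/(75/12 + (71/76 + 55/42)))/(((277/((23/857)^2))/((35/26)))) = -192334571709/394374667599484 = -0.00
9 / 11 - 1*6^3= -2367 / 11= -215.18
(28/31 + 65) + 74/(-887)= 1809847/27497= 65.82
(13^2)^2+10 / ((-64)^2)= 58492933 / 2048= 28561.00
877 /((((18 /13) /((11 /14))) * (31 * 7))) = 125411 /54684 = 2.29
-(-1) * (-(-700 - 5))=705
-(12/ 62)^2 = -36/ 961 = -0.04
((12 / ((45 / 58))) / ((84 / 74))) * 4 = 17168 / 315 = 54.50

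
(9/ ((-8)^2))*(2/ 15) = 3/ 160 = 0.02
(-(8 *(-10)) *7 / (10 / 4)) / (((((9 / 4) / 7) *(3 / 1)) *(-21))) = -11.06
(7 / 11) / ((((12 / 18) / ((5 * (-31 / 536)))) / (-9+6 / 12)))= 55335 / 23584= 2.35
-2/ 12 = -1/ 6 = -0.17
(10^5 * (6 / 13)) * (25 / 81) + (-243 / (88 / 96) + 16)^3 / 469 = -4099164224000 / 219107889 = -18708.43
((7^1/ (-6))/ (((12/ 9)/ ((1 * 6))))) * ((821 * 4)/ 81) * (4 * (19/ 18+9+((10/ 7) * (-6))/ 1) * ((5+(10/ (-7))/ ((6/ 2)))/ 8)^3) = -131630211625/ 576108288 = -228.48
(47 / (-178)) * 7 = -329 / 178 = -1.85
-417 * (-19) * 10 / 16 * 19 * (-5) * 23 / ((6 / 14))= -201970475 / 8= -25246309.38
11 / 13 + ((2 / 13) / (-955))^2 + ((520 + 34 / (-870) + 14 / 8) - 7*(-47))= 45675830480957 / 53638014300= 851.56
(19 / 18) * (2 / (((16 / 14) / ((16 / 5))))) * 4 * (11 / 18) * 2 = 28.90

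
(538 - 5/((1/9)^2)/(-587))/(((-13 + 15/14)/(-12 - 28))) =177078160/98029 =1806.39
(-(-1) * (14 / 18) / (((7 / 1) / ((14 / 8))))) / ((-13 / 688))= -1204 / 117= -10.29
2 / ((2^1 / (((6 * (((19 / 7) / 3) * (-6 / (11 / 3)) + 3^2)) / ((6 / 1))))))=579 / 77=7.52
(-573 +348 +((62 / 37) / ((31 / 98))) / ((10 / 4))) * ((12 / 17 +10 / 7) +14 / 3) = -100113724 / 66045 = -1515.84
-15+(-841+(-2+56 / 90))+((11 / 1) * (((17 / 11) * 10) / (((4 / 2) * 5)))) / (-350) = -2700893 / 3150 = -857.43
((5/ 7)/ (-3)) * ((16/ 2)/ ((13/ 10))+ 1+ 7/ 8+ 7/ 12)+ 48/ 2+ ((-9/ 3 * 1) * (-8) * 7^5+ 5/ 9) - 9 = 880985207/ 2184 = 403381.51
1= 1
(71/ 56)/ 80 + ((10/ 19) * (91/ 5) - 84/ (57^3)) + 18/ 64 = 2731143161/ 276554880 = 9.88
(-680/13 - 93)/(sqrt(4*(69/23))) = -1889*sqrt(3)/78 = -41.95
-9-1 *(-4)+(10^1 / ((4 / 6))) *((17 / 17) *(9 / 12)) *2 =35 / 2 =17.50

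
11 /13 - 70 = -899 /13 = -69.15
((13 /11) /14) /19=13 /2926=0.00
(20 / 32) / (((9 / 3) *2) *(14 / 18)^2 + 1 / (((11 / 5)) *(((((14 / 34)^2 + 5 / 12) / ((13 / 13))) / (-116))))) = -0.01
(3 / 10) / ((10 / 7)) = 21 / 100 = 0.21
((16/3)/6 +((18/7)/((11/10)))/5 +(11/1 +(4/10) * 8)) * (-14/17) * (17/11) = -107806/5445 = -19.80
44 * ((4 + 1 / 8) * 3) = 1089 / 2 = 544.50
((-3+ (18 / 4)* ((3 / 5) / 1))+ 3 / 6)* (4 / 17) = 4 / 85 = 0.05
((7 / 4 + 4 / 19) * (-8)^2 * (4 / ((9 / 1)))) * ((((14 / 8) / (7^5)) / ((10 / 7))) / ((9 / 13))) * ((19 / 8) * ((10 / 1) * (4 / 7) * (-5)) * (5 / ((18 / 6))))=-387400 / 583443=-0.66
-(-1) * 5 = 5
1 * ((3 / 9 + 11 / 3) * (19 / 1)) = 76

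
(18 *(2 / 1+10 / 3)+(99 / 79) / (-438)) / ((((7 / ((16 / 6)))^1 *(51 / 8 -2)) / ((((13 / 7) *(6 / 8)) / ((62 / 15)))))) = 172728036 / 61320511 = 2.82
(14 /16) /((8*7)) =1 /64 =0.02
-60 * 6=-360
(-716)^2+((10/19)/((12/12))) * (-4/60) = 29221390/57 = 512655.96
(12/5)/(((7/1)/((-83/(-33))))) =332/385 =0.86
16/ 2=8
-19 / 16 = -1.19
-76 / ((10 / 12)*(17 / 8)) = -42.92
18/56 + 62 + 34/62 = 54571/868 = 62.87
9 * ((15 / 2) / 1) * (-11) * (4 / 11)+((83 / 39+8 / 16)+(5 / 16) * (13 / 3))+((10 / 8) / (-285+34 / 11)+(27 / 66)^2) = -62246663839 / 234137904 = -265.85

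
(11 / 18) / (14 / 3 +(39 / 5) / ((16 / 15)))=88 / 1725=0.05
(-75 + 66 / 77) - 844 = -918.14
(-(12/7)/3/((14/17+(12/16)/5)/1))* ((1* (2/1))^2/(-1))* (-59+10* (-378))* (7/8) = -2610520/331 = -7886.77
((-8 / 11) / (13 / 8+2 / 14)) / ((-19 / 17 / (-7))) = -53312 / 20691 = -2.58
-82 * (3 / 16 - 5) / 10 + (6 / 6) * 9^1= 3877 / 80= 48.46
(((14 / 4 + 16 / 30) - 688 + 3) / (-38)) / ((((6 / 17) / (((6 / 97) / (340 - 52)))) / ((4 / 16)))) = 347293 / 127388160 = 0.00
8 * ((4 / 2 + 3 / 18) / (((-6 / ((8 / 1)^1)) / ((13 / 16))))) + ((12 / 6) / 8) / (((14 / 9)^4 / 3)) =-25792069 / 1382976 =-18.65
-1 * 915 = -915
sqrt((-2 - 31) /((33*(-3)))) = sqrt(3) /3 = 0.58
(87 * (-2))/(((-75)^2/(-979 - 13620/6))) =62814/625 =100.50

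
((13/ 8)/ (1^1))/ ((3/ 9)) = 4.88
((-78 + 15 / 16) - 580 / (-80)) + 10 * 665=105283 / 16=6580.19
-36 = -36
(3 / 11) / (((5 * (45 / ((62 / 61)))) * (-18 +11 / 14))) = -0.00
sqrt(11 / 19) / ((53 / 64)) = 64*sqrt(209) / 1007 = 0.92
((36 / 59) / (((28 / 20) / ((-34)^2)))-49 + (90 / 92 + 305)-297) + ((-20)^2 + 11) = 874.80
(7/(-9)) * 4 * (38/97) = -1064/873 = -1.22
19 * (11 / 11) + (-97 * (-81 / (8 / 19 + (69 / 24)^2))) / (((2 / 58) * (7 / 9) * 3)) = 277537541 / 24647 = 11260.50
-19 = -19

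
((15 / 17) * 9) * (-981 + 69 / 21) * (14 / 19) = -1847880 / 323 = -5720.99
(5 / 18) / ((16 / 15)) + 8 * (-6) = -4583 / 96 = -47.74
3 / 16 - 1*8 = -125 / 16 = -7.81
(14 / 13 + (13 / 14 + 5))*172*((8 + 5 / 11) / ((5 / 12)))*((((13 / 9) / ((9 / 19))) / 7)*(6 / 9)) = 34444720 / 4851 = 7100.54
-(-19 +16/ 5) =15.80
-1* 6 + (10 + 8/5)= 28/5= 5.60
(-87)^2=7569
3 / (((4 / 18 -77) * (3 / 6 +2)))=-0.02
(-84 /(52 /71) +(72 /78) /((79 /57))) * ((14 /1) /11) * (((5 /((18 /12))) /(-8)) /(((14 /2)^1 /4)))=390350 /11297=34.55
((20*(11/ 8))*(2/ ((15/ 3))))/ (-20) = -11/ 20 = -0.55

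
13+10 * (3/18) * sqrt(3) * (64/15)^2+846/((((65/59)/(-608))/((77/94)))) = -24858451/65+4096 * sqrt(3)/135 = -382385.16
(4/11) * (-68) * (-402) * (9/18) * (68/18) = 619616/33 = 18776.24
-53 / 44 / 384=-53 / 16896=-0.00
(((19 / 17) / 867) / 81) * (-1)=-19 / 1193859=-0.00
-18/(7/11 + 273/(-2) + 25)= 44/271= 0.16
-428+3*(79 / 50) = -21163 / 50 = -423.26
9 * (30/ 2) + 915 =1050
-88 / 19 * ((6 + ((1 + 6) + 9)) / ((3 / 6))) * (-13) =50336 / 19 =2649.26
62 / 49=1.27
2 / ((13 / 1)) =2 / 13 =0.15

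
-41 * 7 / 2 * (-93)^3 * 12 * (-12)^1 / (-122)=8310616524 / 61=136239615.15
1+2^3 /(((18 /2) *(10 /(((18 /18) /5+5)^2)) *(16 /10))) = 563 /225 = 2.50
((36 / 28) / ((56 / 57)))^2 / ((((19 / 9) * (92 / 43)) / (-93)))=-498511341 / 14137088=-35.26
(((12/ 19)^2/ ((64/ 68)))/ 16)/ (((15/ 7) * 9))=119/ 86640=0.00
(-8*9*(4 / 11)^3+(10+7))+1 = 19350 / 1331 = 14.54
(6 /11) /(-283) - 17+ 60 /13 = -12.39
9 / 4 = 2.25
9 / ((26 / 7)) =63 / 26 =2.42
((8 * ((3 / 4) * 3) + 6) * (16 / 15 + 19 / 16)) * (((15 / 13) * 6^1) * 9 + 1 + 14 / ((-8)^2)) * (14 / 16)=100079049 / 33280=3007.18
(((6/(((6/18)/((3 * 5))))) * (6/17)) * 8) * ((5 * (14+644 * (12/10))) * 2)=101969280/17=5998192.94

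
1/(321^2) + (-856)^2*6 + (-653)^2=496948710826/103041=4822825.00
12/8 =3/2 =1.50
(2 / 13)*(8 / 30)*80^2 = 10240 / 39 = 262.56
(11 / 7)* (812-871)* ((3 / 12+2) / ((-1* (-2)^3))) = -26.08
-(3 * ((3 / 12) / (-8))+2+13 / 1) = -477 / 32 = -14.91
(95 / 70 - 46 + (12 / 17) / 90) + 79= 122683 / 3570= 34.36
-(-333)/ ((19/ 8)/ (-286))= -761904/ 19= -40100.21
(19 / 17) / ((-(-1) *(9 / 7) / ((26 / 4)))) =1729 / 306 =5.65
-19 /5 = -3.80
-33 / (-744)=11 / 248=0.04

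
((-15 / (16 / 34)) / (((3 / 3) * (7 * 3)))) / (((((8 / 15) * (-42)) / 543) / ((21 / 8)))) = 692325 / 7168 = 96.59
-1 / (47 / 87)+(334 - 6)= 15329 / 47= 326.15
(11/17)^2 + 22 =6479/289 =22.42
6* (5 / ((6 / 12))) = 60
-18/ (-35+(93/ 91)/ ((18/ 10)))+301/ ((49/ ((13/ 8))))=691223/ 65800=10.50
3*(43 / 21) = 43 / 7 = 6.14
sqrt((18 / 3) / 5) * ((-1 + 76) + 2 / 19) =1427 * sqrt(30) / 95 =82.27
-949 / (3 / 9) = -2847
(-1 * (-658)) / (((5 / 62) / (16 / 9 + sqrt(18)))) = 49121.80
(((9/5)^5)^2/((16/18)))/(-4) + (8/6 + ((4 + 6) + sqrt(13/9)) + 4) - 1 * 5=-84455678827/937500000 + sqrt(13)/3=-88.88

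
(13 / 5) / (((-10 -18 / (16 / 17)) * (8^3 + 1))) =-0.00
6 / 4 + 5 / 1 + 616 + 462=2169 / 2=1084.50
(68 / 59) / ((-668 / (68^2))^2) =90870848 / 1645451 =55.23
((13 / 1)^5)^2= 137858491849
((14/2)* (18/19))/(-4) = -63/38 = -1.66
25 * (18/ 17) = 450/ 17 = 26.47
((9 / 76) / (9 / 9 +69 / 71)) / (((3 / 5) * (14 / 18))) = 1917 / 14896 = 0.13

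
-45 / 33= -15 / 11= -1.36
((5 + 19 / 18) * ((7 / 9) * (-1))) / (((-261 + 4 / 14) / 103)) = 550123 / 295650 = 1.86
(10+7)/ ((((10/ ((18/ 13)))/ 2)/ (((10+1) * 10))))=517.85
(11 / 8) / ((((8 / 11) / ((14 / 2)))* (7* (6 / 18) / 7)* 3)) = 847 / 64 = 13.23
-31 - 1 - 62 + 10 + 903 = 819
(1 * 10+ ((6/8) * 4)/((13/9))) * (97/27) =15229/351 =43.39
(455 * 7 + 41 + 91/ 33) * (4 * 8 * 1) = 3409568/ 33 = 103320.24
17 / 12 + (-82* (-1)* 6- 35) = 5501 / 12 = 458.42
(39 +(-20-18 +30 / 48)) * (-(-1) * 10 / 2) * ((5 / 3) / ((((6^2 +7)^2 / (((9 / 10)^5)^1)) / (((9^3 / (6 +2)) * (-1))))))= -186535791 / 473344000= -0.39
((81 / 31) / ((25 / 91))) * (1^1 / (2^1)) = 7371 / 1550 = 4.76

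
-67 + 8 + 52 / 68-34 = -1568 / 17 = -92.24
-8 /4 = -2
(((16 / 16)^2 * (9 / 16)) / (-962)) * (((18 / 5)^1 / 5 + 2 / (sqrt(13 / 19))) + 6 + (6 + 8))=-63 / 5200-9 * sqrt(247) / 100048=-0.01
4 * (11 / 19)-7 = -89 / 19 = -4.68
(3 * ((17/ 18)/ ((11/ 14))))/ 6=119/ 198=0.60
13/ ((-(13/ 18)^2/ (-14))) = 4536/ 13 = 348.92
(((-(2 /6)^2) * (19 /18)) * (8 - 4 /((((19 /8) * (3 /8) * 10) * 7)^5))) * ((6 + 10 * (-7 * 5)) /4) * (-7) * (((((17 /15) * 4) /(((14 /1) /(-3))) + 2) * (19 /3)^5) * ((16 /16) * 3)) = -826202557004694764896 /46520462953125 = -17759981.41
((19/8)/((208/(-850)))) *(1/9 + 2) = -153425/7488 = -20.49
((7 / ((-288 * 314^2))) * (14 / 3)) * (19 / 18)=-931 / 766682496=-0.00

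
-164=-164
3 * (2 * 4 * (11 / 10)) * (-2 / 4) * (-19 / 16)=627 / 40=15.68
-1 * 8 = -8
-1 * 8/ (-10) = 4/ 5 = 0.80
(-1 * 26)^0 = 1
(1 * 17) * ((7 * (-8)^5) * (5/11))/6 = -9748480/33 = -295408.48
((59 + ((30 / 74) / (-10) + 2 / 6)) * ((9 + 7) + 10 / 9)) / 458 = 1013551 / 457542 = 2.22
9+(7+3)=19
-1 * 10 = -10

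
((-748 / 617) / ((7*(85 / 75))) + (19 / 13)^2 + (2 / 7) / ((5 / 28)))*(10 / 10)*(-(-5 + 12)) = -13077383 / 521365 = -25.08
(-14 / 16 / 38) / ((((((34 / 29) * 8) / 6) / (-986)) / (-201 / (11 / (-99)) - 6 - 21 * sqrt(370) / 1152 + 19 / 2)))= 64021125 / 2432 - 41209 * sqrt(370) / 155648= 26319.38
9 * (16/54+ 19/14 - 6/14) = 11.02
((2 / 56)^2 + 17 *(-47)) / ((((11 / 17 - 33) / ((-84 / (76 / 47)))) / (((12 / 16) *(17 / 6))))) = -5105156967 / 1872640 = -2726.18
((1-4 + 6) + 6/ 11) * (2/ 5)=78/ 55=1.42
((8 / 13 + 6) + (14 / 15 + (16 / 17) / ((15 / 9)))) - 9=-2939 / 3315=-0.89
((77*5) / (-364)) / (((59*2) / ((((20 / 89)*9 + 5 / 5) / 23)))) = -14795 / 12560392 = -0.00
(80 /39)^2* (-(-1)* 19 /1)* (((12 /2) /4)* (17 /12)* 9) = 258400 /169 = 1528.99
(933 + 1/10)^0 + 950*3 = 2851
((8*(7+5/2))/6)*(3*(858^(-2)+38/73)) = 531511795/26869986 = 19.78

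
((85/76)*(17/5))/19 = 289/1444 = 0.20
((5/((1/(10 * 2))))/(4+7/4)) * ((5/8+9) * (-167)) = -27954.35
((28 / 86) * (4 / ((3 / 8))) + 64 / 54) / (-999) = -5408 / 1159839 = -0.00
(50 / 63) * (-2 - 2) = -200 / 63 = -3.17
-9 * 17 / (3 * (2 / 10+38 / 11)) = -935 / 67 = -13.96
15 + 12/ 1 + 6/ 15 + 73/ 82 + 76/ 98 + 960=19870331/ 20090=989.07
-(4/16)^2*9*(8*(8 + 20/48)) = -303/8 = -37.88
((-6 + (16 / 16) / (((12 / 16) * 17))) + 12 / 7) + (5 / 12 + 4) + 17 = 24575 / 1428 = 17.21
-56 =-56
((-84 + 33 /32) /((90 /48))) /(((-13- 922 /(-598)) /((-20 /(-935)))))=17641 /213554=0.08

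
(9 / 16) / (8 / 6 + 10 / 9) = 81 / 352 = 0.23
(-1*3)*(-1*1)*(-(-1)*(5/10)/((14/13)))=39/28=1.39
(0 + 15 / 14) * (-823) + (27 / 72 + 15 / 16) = -880.47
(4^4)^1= 256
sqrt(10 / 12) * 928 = 464 * sqrt(30) / 3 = 847.14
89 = 89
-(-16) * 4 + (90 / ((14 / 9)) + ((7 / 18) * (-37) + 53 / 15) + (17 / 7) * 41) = 132661 / 630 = 210.57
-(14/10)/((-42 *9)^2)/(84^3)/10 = -1/604913702400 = -0.00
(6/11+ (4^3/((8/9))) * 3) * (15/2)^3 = 4019625/44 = 91355.11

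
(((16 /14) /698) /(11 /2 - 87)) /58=-4 /11548061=-0.00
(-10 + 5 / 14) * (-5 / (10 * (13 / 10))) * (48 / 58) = 8100 / 2639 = 3.07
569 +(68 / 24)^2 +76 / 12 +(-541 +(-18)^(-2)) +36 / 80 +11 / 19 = 1335641 / 30780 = 43.39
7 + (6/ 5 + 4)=61/ 5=12.20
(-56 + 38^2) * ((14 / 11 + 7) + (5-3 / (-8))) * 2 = 416747 / 11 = 37886.09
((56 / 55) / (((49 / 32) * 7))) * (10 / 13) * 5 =2560 / 7007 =0.37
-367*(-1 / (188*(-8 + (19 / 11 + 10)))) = 0.52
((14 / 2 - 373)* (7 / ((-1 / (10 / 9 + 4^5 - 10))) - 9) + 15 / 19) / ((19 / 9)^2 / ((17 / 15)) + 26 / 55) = 178432307955 / 301853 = 591123.19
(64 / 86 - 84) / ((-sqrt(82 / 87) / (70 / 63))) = 17900 * sqrt(7134) / 15867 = 95.29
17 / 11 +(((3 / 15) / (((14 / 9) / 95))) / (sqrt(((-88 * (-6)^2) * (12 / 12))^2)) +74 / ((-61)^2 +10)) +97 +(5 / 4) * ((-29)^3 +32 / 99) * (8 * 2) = -1646921276287 / 3377088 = -487674.97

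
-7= -7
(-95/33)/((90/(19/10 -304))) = 19133/1980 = 9.66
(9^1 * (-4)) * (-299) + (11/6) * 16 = 32380/3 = 10793.33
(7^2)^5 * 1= 282475249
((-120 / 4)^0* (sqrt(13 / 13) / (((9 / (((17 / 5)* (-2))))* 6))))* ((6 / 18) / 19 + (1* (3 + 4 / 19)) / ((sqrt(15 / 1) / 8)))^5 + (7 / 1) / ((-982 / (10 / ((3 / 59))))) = -4234683280879304* sqrt(15) / 10153553461875-238949410859312 / 10495567894275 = -1638.05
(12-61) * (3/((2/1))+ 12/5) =-1911/10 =-191.10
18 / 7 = 2.57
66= 66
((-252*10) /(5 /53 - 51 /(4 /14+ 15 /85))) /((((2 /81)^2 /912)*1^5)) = 5494320493200 /160691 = 34191837.09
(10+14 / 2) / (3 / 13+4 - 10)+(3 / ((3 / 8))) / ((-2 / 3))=-1121 / 75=-14.95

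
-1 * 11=-11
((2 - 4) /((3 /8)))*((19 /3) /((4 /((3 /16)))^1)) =-19 /12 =-1.58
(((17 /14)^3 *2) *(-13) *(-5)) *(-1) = -232.76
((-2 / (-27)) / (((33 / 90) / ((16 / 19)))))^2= 102400 / 3538161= 0.03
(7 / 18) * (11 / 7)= 11 / 18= 0.61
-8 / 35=-0.23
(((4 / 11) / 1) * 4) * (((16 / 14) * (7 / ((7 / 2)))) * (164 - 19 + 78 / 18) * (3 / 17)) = 16384 / 187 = 87.61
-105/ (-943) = 105/ 943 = 0.11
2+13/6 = 25/6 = 4.17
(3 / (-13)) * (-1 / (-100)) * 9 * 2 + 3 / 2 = 474 / 325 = 1.46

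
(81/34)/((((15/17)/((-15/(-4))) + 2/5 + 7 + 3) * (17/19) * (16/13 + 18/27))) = 0.13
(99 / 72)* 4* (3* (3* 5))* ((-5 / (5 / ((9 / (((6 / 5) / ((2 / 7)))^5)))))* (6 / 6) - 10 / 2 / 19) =-66.84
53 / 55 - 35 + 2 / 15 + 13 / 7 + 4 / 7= -36353 / 1155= -31.47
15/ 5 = 3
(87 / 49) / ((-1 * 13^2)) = -87 / 8281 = -0.01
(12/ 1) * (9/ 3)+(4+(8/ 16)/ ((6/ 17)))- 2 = 473/ 12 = 39.42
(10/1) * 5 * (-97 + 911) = 40700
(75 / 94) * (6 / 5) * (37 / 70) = 333 / 658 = 0.51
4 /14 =2 /7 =0.29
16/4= 4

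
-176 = -176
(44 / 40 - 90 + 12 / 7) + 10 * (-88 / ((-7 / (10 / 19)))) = -27957 / 1330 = -21.02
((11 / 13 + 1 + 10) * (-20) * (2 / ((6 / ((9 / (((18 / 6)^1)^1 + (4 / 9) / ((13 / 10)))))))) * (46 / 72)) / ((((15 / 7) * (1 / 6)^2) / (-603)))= 23401224 / 17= 1376542.59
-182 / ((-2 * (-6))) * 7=-637 / 6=-106.17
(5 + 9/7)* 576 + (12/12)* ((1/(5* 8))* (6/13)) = 6589461/1820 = 3620.58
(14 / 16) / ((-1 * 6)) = -7 / 48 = -0.15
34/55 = 0.62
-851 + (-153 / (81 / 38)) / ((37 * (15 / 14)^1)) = -4259789 / 4995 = -852.81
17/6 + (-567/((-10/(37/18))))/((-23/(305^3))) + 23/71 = -2817418624205/19596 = -143775190.05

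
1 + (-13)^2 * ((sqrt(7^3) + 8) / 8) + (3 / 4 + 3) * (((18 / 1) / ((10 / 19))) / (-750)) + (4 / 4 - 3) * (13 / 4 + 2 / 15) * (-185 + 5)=1779.07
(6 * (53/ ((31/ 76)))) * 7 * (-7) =-1184232/ 31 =-38201.03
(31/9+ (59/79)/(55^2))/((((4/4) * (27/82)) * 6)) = 303758996/174212775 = 1.74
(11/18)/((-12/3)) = -11/72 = -0.15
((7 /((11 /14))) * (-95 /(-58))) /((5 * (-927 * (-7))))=133 /295713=0.00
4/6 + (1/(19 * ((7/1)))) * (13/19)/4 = 20255/30324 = 0.67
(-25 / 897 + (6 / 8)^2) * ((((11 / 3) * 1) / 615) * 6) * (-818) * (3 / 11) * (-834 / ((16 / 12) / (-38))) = -24864410211 / 245180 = -101412.88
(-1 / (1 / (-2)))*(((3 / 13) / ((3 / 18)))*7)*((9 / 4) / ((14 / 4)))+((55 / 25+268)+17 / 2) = 37851 / 130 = 291.16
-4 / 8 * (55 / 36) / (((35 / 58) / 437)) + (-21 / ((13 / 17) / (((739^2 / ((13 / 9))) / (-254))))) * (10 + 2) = 2650094394187 / 5408676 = 489971.00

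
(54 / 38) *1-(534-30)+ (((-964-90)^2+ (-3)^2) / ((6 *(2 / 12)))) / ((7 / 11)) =232116482 / 133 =1745236.71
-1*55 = -55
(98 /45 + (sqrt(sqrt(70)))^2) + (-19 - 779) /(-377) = 72856 /16965 + sqrt(70) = 12.66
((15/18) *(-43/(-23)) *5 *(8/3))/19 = 4300/3933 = 1.09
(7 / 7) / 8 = 1 / 8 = 0.12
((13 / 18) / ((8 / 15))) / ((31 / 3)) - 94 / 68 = -1.25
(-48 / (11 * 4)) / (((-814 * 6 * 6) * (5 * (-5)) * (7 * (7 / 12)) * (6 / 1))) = -1 / 16452975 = -0.00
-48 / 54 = -0.89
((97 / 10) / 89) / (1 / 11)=1067 / 890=1.20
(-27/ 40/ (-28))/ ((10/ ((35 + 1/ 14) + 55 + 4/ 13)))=444123/ 2038400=0.22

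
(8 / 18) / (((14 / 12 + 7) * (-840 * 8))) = -1 / 123480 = -0.00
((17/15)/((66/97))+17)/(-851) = -18479/842490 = -0.02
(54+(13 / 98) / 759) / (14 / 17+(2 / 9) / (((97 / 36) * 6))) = 64.50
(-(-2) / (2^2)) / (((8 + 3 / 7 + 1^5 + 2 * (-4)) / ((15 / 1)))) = 21 / 4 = 5.25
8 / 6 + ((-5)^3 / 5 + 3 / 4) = -22.92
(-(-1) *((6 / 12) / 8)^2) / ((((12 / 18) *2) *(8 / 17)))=51 / 8192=0.01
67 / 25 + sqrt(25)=192 / 25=7.68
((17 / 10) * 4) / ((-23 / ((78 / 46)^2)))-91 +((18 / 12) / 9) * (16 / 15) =-10038391 / 109503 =-91.67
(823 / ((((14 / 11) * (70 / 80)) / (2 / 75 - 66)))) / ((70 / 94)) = -8421317872 / 128625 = -65471.86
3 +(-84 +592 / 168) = -1627 / 21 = -77.48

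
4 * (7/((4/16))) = 112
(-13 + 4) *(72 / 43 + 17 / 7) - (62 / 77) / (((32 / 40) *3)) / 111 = -81435155 / 2205126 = -36.93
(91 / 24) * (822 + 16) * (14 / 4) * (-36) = -800709 / 2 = -400354.50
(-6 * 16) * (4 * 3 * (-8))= 9216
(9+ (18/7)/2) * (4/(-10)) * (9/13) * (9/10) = -5832/2275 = -2.56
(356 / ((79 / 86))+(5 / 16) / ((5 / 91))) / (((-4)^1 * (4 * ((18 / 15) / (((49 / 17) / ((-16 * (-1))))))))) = -121776025 / 33005568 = -3.69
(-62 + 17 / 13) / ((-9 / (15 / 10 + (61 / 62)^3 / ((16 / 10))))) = 1050643183 / 74358336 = 14.13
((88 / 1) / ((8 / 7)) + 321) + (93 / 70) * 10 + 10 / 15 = 8651 / 21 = 411.95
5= 5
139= 139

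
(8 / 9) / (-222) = -4 / 999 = -0.00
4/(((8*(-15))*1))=-1/30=-0.03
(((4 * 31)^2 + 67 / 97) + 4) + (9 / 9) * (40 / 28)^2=15382.73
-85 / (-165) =17 / 33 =0.52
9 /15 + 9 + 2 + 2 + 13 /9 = 677 /45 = 15.04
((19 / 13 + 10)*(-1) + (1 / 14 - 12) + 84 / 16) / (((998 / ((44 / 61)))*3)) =-24211 / 5539898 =-0.00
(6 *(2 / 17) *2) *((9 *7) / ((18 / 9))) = 756 / 17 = 44.47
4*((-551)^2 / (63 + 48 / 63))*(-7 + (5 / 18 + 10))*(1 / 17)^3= 250774426 / 19735521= 12.71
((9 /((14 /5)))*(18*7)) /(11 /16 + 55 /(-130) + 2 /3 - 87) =-252720 /53707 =-4.71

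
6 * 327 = 1962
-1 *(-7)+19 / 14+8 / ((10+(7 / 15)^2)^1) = 294183 / 32186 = 9.14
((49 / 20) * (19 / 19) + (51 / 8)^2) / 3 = 13789 / 960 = 14.36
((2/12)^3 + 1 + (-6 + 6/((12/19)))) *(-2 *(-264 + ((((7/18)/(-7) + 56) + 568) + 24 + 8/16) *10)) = -13618108/243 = -56041.60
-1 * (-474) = 474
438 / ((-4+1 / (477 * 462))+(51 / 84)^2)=-5405333472 / 44814571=-120.62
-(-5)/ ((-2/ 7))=-35/ 2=-17.50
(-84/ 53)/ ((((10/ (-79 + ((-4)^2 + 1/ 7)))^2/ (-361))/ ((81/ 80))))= 42457932/ 1855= 22888.37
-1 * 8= -8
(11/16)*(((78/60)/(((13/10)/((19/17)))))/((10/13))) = 2717/2720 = 1.00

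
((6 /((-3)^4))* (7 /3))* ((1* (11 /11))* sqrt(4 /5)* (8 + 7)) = 28* sqrt(5) /27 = 2.32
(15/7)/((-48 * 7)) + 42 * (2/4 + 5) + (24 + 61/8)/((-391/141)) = 2926685/13328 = 219.59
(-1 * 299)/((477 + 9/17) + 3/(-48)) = -81328/129871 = -0.63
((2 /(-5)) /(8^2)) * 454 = -227 /80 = -2.84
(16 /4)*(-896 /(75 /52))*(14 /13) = -200704 /75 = -2676.05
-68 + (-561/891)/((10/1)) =-18377/270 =-68.06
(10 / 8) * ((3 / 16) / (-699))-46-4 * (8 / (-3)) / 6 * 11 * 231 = 200029553 / 44736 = 4471.33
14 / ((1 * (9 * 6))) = 7 / 27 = 0.26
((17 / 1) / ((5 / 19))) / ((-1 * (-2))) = 323 / 10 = 32.30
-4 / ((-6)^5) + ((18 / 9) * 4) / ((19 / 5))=77779 / 36936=2.11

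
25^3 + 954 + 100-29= 16650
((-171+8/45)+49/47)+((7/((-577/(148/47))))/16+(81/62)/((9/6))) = -25560304997/151324020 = -168.91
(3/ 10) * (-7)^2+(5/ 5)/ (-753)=110681/ 7530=14.70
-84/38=-42/19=-2.21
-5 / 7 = -0.71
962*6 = 5772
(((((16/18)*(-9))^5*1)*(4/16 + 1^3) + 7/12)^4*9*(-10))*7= -2042716421150530329069635/1152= -1773191337804279799539.61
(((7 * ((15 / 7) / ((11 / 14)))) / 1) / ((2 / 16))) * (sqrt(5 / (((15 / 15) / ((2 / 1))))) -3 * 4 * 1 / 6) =-3360 / 11 + 1680 * sqrt(10) / 11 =177.51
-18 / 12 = -3 / 2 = -1.50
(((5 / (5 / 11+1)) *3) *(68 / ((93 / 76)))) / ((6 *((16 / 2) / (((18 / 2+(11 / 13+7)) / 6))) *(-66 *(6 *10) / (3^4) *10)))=-70737 / 1031680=-0.07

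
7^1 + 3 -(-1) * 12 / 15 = 54 / 5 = 10.80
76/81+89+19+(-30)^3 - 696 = -2234552/81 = -27587.06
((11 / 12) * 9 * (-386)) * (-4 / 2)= 6369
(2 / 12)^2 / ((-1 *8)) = -1 / 288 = -0.00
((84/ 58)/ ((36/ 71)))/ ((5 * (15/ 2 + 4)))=497/ 10005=0.05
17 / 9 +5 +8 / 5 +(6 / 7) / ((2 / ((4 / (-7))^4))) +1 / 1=9.53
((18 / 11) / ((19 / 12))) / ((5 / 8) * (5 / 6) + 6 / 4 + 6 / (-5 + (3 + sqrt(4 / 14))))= -0.50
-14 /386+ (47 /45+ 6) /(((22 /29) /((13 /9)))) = 23002867 /1719630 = 13.38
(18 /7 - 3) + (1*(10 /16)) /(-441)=-1517 /3528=-0.43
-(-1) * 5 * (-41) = -205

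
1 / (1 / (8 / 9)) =8 / 9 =0.89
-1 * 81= -81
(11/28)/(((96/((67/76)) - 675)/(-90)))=11055/177002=0.06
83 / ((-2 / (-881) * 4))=9140.38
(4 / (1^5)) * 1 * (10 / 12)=10 / 3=3.33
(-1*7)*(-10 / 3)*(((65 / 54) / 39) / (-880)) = -35 / 42768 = -0.00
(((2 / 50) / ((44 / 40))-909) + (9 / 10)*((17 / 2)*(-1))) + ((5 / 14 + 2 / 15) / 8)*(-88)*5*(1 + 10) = -1121137 / 924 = -1213.35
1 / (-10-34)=-1 / 44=-0.02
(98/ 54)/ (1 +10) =49/ 297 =0.16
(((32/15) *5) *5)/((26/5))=400/39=10.26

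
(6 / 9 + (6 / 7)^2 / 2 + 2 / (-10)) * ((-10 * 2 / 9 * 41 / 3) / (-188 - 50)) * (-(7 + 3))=-502660 / 472311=-1.06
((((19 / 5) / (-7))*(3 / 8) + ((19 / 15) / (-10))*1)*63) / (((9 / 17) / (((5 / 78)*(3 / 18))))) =-0.42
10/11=0.91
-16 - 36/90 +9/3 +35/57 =-3644/285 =-12.79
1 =1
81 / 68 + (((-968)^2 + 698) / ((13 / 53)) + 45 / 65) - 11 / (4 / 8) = 3379532305 / 884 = 3823000.35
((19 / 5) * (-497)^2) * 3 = 14079513 / 5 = 2815902.60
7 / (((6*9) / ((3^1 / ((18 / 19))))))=0.41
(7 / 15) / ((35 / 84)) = 28 / 25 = 1.12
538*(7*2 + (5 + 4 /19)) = 196370 /19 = 10335.26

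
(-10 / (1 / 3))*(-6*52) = 9360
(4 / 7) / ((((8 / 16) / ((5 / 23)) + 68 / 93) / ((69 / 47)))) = 256680 / 927451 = 0.28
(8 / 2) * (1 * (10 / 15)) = 8 / 3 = 2.67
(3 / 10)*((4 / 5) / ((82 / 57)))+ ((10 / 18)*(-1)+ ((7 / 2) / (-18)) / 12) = -179303 / 442800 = -0.40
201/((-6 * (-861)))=67/1722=0.04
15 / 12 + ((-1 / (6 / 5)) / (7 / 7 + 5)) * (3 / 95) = 71 / 57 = 1.25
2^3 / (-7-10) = -8 / 17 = -0.47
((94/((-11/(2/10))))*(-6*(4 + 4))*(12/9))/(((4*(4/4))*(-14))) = -752/385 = -1.95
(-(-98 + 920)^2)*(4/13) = -2702736/13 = -207902.77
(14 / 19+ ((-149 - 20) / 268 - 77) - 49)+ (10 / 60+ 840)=714.27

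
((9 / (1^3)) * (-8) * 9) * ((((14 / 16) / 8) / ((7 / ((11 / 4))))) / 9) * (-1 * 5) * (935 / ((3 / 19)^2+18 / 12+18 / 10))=278466375 / 64016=4349.95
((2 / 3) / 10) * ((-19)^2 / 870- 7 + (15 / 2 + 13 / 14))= 0.12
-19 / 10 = -1.90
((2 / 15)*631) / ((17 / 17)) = 1262 / 15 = 84.13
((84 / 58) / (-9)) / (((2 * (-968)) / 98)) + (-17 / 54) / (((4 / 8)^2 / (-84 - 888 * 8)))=1143429733 / 126324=9051.56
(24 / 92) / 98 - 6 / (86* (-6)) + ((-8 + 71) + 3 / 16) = 63.20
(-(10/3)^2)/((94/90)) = -500/47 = -10.64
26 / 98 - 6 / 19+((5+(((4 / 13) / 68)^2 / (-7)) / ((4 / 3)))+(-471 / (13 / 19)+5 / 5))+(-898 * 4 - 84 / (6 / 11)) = -805460976199 / 181883884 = -4428.44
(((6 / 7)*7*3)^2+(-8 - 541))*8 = -1800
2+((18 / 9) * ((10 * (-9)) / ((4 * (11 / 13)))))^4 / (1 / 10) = 1171179535532 / 14641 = 79993138.14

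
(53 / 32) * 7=371 / 32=11.59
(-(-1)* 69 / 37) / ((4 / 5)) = 345 / 148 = 2.33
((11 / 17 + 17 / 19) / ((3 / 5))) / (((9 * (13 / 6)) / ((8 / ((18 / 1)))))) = 6640 / 113373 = 0.06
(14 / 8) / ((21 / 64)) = 16 / 3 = 5.33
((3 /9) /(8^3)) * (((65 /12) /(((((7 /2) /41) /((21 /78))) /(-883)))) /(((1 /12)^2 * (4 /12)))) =-543045 /128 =-4242.54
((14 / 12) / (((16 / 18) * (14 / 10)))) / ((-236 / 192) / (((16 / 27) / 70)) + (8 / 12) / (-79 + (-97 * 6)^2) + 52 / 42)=-284461800 / 43680350491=-0.01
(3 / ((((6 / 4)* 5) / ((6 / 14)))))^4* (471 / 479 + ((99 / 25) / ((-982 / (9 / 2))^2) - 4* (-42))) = 12903021615069 / 88412689859375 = 0.15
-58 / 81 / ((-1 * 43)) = 0.02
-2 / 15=-0.13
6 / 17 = 0.35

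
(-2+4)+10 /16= 21 /8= 2.62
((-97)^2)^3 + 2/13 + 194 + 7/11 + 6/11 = 832972005124.34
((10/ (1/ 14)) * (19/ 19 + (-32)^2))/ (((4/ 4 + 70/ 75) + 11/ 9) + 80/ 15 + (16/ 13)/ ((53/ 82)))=317801250/ 23017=13807.24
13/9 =1.44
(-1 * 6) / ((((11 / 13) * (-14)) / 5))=195 / 77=2.53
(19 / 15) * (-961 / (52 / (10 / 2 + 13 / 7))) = -73036 / 455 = -160.52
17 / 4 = 4.25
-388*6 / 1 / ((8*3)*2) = -97 / 2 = -48.50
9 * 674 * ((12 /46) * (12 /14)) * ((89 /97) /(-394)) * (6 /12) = -4858866 /3076549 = -1.58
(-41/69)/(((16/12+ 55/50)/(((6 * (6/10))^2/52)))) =-0.06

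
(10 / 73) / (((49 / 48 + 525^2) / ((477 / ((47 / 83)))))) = 19003680 / 45392298119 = 0.00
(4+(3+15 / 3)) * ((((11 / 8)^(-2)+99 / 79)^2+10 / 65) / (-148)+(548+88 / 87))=6587.87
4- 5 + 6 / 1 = 5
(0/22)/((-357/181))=0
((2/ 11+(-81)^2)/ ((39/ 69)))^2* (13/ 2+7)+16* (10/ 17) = 1264788405266099/ 695266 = 1819143184.43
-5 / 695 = -1 / 139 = -0.01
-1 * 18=-18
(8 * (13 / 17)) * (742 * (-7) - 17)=-31879.06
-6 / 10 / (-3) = 1 / 5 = 0.20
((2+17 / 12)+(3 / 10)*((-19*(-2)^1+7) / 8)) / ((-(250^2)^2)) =-49 / 37500000000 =-0.00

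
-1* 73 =-73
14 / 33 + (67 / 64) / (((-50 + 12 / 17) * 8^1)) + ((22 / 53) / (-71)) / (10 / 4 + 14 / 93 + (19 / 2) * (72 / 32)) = 36479825139551 / 86579585664000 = 0.42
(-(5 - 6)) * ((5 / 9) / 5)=1 / 9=0.11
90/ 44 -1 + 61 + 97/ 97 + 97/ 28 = 66.51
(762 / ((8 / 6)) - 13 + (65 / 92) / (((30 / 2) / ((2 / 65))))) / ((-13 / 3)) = -192683 / 1495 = -128.88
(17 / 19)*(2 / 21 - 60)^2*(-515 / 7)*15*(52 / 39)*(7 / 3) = -277106956400 / 25137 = -11023867.46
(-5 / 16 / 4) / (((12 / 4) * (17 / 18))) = -15 / 544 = -0.03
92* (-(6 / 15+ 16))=-1508.80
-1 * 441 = -441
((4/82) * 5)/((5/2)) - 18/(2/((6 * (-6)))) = 13288/41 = 324.10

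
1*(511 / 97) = 511 / 97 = 5.27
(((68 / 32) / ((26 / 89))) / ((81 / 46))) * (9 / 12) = 34799 / 11232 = 3.10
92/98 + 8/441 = 422/441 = 0.96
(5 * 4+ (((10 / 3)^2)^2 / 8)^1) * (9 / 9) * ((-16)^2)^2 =188088320 / 81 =2322078.02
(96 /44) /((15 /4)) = 32 /55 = 0.58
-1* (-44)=44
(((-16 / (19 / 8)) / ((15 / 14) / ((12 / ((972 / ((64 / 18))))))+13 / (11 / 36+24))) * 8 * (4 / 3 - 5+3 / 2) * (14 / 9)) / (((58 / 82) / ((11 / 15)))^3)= 3829560972869632 / 471864977000253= 8.12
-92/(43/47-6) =4324/239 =18.09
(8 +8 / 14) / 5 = 12 / 7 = 1.71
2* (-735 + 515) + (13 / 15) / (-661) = -4362613 / 9915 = -440.00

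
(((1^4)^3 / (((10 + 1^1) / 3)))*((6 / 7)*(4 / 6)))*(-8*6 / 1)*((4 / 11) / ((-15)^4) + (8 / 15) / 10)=-1901056 / 4764375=-0.40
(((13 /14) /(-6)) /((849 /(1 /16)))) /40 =-13 /45642240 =-0.00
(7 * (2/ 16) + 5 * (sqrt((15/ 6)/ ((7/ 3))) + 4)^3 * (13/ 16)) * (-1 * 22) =-96437/ 14 -491205 * sqrt(210)/ 1568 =-11428.05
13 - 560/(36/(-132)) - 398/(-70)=217562/105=2072.02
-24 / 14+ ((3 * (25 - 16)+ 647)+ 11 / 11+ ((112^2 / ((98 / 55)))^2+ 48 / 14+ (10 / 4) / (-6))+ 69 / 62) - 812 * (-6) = 49567149.41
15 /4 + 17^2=1171 /4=292.75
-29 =-29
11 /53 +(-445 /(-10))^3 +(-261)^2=66246749 /424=156242.33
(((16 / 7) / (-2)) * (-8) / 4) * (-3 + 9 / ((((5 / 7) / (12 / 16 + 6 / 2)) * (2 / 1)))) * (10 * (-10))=-33000 / 7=-4714.29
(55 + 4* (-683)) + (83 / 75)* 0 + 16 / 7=-18723 / 7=-2674.71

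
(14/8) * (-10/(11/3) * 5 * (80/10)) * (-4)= 8400/11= 763.64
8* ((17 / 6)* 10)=680 / 3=226.67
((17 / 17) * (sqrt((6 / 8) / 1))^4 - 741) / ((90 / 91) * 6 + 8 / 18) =-9702693 / 83584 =-116.08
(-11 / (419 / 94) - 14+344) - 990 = -277574 / 419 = -662.47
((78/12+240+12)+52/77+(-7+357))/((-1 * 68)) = -93813/10472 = -8.96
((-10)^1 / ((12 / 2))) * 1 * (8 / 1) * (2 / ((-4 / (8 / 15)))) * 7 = 224 / 9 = 24.89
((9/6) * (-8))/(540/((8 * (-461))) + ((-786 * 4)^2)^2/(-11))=40568/30028927112700399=0.00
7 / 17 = 0.41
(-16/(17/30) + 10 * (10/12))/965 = -203/9843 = -0.02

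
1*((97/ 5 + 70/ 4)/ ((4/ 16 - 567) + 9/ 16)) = -0.07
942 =942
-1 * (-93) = 93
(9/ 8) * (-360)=-405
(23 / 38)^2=529 / 1444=0.37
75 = 75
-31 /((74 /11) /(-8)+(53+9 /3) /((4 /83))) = -1364 /51091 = -0.03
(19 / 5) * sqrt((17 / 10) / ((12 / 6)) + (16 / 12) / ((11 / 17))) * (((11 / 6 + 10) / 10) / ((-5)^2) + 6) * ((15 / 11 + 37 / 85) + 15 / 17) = 432078943 * sqrt(316965) / 2314125000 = 105.12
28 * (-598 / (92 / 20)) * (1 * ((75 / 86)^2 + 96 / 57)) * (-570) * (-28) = -262607326800 / 1849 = -142026677.56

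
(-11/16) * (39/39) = -11/16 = -0.69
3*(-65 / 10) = -39 / 2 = -19.50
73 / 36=2.03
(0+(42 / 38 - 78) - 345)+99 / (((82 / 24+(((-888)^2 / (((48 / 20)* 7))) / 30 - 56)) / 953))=-867510300 / 2413133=-359.50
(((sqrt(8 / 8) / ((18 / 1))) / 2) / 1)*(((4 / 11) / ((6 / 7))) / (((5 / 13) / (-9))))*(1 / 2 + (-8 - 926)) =169897 / 660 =257.42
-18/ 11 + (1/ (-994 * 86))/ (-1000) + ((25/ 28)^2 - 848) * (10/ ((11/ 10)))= -50706370258923/ 6582268000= -7703.48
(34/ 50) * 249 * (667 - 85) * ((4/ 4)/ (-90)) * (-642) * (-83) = -7293094962/ 125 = -58344759.70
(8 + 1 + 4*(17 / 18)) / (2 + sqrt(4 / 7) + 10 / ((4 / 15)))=127190 / 393039 - 920*sqrt(7) / 393039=0.32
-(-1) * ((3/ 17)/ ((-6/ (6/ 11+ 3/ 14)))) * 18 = -1053/ 2618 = -0.40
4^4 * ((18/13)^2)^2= 940.93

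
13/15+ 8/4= 43/15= 2.87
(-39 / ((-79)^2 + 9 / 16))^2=0.00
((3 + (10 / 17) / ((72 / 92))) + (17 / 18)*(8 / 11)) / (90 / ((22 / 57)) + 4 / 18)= 7470 / 392819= 0.02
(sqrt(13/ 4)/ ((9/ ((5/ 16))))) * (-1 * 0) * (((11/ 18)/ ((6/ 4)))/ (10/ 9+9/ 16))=0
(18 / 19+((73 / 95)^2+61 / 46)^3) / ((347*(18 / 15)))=571495491670626179 / 29793796536310350000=0.02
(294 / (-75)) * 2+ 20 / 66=-6218 / 825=-7.54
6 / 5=1.20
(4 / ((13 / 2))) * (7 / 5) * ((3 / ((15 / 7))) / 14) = 0.09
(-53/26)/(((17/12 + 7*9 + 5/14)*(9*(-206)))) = 371/21856497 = 0.00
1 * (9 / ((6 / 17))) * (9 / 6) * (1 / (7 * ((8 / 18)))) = 1377 / 112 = 12.29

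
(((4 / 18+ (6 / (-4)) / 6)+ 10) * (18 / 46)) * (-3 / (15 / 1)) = -359 / 460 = -0.78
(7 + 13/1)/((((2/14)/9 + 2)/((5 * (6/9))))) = 4200/127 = 33.07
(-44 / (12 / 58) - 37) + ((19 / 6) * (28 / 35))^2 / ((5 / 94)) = -145139 / 1125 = -129.01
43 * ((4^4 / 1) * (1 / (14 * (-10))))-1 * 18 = -3382 / 35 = -96.63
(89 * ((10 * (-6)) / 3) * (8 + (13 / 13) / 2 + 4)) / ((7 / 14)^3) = -178000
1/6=0.17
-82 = -82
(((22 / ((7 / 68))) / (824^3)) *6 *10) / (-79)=-2805 / 9668448496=-0.00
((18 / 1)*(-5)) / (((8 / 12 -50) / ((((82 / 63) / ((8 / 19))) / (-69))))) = -3895 / 47656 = -0.08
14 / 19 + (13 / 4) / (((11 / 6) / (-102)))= -37637 / 209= -180.08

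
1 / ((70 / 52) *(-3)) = -26 / 105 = -0.25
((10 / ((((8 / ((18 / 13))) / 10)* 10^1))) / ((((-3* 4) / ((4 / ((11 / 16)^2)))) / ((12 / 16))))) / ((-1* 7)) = 1440 / 11011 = 0.13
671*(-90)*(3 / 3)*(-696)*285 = 11978960400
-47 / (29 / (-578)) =936.76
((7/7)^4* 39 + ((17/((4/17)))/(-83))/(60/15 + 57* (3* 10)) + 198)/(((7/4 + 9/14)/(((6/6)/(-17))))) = -5.83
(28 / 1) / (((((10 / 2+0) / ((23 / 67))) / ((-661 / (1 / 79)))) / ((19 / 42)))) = -45639406 / 1005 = -45412.34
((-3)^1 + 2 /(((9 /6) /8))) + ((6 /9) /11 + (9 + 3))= 217 /11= 19.73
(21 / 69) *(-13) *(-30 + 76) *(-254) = 46228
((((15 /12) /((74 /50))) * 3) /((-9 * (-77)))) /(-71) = -125 /2427348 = -0.00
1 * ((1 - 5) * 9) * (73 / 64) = -657 / 16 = -41.06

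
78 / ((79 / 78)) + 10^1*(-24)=-162.99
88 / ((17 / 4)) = 352 / 17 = 20.71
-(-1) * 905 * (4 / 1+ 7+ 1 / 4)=40725 / 4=10181.25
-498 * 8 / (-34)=1992 / 17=117.18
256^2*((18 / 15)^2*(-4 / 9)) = -1048576 / 25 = -41943.04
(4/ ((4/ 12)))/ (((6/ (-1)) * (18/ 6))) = -2/ 3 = -0.67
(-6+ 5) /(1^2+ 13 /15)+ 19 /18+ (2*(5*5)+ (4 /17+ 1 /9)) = 72637 /1428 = 50.87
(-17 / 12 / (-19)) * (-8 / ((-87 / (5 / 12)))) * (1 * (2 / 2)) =85 / 29754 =0.00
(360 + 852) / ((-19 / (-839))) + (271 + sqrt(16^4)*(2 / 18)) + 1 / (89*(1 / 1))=819068684 / 15219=53818.82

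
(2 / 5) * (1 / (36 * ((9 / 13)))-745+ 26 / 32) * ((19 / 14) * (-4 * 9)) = 3664777 / 252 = 14542.77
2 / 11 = 0.18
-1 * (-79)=79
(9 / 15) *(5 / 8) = 3 / 8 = 0.38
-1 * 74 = -74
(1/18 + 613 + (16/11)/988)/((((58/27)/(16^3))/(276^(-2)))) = 1918858688/125044491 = 15.35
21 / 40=0.52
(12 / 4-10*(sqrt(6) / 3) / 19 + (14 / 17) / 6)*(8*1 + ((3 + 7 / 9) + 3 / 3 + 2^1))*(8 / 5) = 34048 / 459-112*sqrt(6) / 27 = 64.02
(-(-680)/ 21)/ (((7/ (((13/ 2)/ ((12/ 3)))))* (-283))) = -1105/ 41601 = -0.03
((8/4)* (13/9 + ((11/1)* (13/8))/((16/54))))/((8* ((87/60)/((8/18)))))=4.73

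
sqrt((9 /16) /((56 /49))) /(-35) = -0.02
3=3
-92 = -92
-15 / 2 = -7.50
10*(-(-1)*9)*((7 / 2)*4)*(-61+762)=883260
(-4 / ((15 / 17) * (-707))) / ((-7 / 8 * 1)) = -544 / 74235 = -0.01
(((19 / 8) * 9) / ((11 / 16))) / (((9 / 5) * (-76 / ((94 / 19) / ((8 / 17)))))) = -3995 / 1672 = -2.39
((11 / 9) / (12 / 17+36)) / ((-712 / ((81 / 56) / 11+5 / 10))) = -6613 / 223921152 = -0.00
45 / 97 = 0.46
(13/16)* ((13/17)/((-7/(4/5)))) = -169/2380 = -0.07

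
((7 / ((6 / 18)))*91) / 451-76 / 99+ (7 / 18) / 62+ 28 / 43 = 89319155 / 21642588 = 4.13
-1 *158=-158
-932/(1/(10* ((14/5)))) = -26096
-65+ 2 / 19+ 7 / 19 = -1226 / 19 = -64.53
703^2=494209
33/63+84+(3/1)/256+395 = 2577983/5376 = 479.54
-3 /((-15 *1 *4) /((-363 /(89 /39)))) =-14157 /1780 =-7.95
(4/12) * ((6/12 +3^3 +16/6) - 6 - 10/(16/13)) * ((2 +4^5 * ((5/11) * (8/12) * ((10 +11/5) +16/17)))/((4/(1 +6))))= 280370405/7344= 38176.80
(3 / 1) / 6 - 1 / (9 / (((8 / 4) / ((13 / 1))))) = 113 / 234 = 0.48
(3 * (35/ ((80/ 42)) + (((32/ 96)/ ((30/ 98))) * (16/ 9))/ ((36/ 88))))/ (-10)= -673799/ 97200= -6.93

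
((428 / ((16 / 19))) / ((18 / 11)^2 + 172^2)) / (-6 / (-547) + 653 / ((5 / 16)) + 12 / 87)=19510934795 / 2373509618955168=0.00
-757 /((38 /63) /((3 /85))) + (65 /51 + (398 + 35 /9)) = 10432303 /29070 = 358.87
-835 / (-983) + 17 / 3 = 19216 / 2949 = 6.52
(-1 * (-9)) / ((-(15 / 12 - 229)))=36 / 911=0.04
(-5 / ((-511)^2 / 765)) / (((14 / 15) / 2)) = -57375 / 1827847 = -0.03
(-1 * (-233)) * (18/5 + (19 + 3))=5964.80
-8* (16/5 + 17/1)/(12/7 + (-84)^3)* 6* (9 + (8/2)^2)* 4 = 56560/345743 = 0.16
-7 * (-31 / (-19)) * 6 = -68.53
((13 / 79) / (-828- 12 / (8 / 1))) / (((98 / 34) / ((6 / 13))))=-68 / 2140663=-0.00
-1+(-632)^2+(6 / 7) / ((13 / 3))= 36347511 / 91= 399423.20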